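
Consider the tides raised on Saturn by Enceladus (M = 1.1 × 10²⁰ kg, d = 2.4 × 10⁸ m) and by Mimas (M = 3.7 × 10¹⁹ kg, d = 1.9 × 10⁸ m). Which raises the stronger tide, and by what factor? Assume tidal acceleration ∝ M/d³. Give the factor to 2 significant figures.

Enceladus, by a factor of ≈ 1.5

Tidal stretch scales as M/d³; compute that for each body.
Enceladus: (1.1 × 10²⁰) / (2.4 × 10⁸)³ = 7.957 × 10⁻⁶
Mimas: (3.7 × 10¹⁹) / (1.9 × 10⁸)³ = 5.394 × 10⁻⁶
Ratio (larger/smaller) = 1.5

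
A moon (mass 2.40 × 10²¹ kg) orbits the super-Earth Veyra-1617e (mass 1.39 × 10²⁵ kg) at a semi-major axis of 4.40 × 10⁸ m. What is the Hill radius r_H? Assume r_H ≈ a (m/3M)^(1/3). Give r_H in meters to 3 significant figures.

r_H ≈ a (m/3M)^(1/3)
    = (4.40 × 10⁸) × (2.40 × 10²¹ / (3 × 1.39 × 10²⁵))^(1/3)
    = 1.70 × 10⁷ m

1.70 × 10⁷ m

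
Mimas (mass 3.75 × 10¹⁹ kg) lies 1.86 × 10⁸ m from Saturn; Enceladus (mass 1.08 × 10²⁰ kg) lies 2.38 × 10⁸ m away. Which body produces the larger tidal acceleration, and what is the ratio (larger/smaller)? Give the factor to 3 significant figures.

Enceladus, by a factor of ≈ 1.37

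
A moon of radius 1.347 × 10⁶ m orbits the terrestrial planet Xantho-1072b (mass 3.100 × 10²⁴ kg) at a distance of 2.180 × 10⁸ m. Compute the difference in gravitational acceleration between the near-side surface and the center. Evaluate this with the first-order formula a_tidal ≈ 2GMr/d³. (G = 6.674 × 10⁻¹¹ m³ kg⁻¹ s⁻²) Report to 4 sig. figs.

5.380 × 10⁻⁵ m/s²

Δg = 2GMr/d³
   = 2 × (6.674 × 10⁻¹¹) × (3.100 × 10²⁴) × (1.347 × 10⁶) / (2.180 × 10⁸)³
   = 5.380 × 10⁻⁵ m/s²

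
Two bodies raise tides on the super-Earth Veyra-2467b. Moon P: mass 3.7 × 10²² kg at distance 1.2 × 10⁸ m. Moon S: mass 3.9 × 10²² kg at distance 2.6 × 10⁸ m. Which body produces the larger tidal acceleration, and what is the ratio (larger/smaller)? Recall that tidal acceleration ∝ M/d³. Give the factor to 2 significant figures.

The tide-raising term goes as M/d³ (the gradient of a 1/d² field).
Moon P: (3.7 × 10²²) / (1.2 × 10⁸)³ = 2.141 × 10⁻²
Moon S: (3.9 × 10²²) / (2.6 × 10⁸)³ = 2.219 × 10⁻³
Ratio (larger/smaller) = 9.6

Moon P, by a factor of ≈ 9.6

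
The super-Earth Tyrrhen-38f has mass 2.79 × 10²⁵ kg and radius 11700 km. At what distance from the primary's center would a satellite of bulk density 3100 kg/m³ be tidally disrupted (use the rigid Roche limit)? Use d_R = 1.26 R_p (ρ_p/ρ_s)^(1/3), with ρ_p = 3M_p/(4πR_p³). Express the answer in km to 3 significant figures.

ρ_p = 3M_p/(4πR_p³) = 3 × (2.79 × 10²⁵) / (4π × (1.17 × 10⁷ m)³) = 4160 kg/m³
d_R = 1.26 × 11700 km × (4160/3100)^(1/3)
    = 16300 km

16300 km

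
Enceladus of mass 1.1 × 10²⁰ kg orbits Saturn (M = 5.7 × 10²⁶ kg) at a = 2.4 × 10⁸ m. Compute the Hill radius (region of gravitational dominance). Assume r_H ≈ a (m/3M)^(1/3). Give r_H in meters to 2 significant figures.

9.6 × 10⁵ m

r_H ≈ a (m/3M)^(1/3)
    = (2.4 × 10⁸) × (1.1 × 10²⁰ / (3 × 5.7 × 10²⁶))^(1/3)
    = 9.6 × 10⁵ m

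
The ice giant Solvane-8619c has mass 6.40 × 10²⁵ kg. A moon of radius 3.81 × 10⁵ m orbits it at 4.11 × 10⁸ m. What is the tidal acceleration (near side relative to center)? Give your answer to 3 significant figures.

4.69 × 10⁻⁵ m/s²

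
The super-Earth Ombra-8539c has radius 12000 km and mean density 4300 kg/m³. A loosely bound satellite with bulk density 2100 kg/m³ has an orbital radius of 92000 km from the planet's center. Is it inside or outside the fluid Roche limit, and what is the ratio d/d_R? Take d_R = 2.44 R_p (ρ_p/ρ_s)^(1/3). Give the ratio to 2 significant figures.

d_R = 2.44 × (12000 km) × (4300/2100)^(1/3) = 37180 km
d/d_R = (92000) / (37180) = 2.5
Since d/d_R > 1, the body is outside the Roche limit.

outside; d/d_R ≈ 2.5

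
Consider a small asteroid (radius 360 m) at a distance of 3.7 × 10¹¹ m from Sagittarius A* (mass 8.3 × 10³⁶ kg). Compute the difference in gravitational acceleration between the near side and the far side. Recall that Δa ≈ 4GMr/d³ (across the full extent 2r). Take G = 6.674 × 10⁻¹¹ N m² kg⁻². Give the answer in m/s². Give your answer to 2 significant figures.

Near-to-far spans 2r, so the tidal difference is twice the near-to-center value: 4GMr/d³.
Δg = 4GMr/d³
   = 4 × (6.674 × 10⁻¹¹) × (8.3 × 10³⁶) × (360) / (3.7 × 10¹¹)³
   = 1.6 × 10⁻⁵ m/s²

1.6 × 10⁻⁵ m/s²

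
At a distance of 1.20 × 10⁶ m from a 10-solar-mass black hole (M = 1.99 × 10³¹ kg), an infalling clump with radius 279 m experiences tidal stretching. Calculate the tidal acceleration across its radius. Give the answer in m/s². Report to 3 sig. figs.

4.29 × 10⁵ m/s²

The tidal stretch is the gradient of GM/d² times the body's extent r, hence the 1/d³ dependence.
a_tidal = 2GMr/d³
        = 2 × (6.674 × 10⁻¹¹) × (1.99 × 10³¹) × (279) / (1.20 × 10⁶)³
        = 4.29 × 10⁵ m/s²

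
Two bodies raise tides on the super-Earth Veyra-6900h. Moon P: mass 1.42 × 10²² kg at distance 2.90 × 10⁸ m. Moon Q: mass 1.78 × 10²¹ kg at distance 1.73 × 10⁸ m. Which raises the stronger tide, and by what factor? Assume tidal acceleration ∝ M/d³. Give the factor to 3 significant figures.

Moon P, by a factor of ≈ 1.69

Compare M/d³ for the two perturbers:
Moon P: (1.42 × 10²²) / (2.90 × 10⁸)³ = 5.822 × 10⁻⁴
Moon Q: (1.78 × 10²¹) / (1.73 × 10⁸)³ = 3.438 × 10⁻⁴
Ratio (larger/smaller) = 1.69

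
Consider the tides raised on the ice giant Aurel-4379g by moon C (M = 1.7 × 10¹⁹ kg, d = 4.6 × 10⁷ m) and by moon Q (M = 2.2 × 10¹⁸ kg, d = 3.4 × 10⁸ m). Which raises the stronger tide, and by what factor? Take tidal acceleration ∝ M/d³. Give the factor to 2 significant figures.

Moon C, by a factor of ≈ 3100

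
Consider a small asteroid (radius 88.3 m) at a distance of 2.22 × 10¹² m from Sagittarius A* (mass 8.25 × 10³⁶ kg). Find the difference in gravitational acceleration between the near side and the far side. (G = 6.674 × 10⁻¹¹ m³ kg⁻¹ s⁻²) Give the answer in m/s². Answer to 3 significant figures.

The field gradient is 2GM/d³; across the full diameter 2r the difference is 4GMr/d³.
Δa = 4GMr/d³
   = 4 × (6.674 × 10⁻¹¹) × (8.25 × 10³⁶) × (88.3) / (2.22 × 10¹²)³
   = 1.78 × 10⁻⁸ m/s²

1.78 × 10⁻⁸ m/s²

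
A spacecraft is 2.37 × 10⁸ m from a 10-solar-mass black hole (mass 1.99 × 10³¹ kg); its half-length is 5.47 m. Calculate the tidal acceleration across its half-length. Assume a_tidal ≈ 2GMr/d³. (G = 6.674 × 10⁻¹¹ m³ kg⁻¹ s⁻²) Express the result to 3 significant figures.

Since r ≪ d, expand the inverse-square field across one radius to get the leading 2GMr/d³ term.
Δa = 2GMr/d³
   = 2 × (6.674 × 10⁻¹¹) × (1.99 × 10³¹) × (5.47) / (2.37 × 10⁸)³
   = 1.09 × 10⁻³ m/s²

1.09 × 10⁻³ m/s²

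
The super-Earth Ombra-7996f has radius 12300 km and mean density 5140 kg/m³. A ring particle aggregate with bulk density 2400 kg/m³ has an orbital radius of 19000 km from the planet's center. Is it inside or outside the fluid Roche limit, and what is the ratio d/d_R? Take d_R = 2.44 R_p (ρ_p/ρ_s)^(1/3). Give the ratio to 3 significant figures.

d_R = 2.44 × (12300 km) × (5140/2400)^(1/3) = 38690 km
d/d_R = (19000) / (38690) = 0.491
Since d/d_R < 1, the body is inside the Roche limit.

inside; d/d_R ≈ 0.491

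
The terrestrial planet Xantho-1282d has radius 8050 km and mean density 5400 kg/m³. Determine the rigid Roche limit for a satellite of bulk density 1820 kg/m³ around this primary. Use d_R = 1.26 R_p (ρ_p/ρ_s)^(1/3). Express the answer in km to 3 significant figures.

14600 km

d_R = 1.26 × 8050 km × (5400/1820)^(1/3)
    = 14600 km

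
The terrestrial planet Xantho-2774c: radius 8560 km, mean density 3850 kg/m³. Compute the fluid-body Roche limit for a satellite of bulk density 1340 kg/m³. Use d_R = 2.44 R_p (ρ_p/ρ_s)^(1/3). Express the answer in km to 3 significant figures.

d_R = 2.44 × 8560 km × (3850/1340)^(1/3)
    = 29700 km

29700 km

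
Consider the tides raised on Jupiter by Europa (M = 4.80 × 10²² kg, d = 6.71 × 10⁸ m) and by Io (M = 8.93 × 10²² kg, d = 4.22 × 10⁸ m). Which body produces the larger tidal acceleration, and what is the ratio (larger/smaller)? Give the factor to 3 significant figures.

Tidal acceleration ∝ M/d³, so compare M/d³ for each.
Europa: (4.80 × 10²²) / (6.71 × 10⁸)³ = 1.589 × 10⁻⁴
Io: (8.93 × 10²²) / (4.22 × 10⁸)³ = 1.188 × 10⁻³
Ratio (larger/smaller) = 7.48

Io, by a factor of ≈ 7.48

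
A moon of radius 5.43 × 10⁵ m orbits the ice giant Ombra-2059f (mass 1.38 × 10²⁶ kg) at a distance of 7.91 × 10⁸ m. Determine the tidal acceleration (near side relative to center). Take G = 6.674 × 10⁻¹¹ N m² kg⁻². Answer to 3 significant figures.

2.02 × 10⁻⁵ m/s²

Differencing GM/(d−r)² and GM/d² to first order in r/d gives 2GMr/d³.
Δa = 2GMr/d³
   = 2 × (6.674 × 10⁻¹¹) × (1.38 × 10²⁶) × (5.43 × 10⁵) / (7.91 × 10⁸)³
   = 2.02 × 10⁻⁵ m/s²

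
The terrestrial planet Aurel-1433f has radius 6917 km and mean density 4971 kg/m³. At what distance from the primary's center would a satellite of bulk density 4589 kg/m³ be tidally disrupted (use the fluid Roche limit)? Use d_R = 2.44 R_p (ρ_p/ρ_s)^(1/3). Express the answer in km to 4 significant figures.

17330 km

d_R = 2.44 × 6917 km × (4971/4589)^(1/3)
    = 17330 km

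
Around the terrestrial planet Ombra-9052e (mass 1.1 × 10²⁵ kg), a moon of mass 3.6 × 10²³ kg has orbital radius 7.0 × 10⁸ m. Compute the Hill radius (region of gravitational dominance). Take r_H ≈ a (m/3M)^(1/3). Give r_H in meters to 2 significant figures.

r_H ≈ a (m/3M)^(1/3)
    = (7.0 × 10⁸) × (3.6 × 10²³ / (3 × 1.1 × 10²⁵))^(1/3)
    = 1.6 × 10⁸ m

1.6 × 10⁸ m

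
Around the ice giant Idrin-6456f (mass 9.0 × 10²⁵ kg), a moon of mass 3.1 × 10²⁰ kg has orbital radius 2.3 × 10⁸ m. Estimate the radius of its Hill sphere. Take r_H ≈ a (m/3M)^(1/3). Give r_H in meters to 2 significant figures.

2.4 × 10⁶ m

r_H ≈ a (m/3M)^(1/3)
    = (2.3 × 10⁸) × (3.1 × 10²⁰ / (3 × 9.0 × 10²⁵))^(1/3)
    = 2.4 × 10⁶ m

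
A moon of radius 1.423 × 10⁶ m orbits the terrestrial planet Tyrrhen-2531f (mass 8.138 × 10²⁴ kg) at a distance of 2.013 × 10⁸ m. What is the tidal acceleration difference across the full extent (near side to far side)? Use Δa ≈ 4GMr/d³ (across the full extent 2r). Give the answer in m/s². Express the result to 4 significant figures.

3.790 × 10⁻⁴ m/s²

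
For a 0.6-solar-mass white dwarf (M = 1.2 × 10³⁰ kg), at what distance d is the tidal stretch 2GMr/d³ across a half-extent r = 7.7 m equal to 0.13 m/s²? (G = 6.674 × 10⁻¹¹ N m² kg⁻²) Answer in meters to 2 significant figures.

2GMr/d³ = a_tidal  ⇒  d = (2GMr / a_tidal)^(1/3)
d = (2 × 6.674×10⁻¹¹ × (1.2 × 10³⁰) × (7.7) / (0.13))^(1/3)
  = 2.1 × 10⁷ m

2.1 × 10⁷ m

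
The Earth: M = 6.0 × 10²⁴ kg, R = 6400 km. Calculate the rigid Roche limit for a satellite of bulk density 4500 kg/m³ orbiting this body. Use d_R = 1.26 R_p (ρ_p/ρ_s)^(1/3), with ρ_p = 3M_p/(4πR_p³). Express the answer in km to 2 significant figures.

8600 km

ρ_p = 3M_p/(4πR_p³) = 3 × (6.0 × 10²⁴) / (4π × (6.4 × 10⁶ m)³) = 5500 kg/m³
d_R = 1.26 × 6400 km × (5500/4500)^(1/3)
    = 8600 km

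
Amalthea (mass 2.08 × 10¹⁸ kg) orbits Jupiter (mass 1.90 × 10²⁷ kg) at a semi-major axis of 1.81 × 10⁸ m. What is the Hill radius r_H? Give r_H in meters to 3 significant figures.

1.29 × 10⁵ m

r_H ≈ a (m/3M)^(1/3)
    = (1.81 × 10⁸) × (2.08 × 10¹⁸ / (3 × 1.90 × 10²⁷))^(1/3)
    = 1.29 × 10⁵ m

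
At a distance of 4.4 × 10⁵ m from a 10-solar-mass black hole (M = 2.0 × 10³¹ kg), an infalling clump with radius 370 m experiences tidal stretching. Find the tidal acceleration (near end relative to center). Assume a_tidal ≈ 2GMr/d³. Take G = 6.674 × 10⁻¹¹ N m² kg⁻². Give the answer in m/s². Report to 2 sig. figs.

1.2 × 10⁷ m/s²

Δg = 2GMr/d³
   = 2 × (6.674 × 10⁻¹¹) × (2.0 × 10³¹) × (370) / (4.4 × 10⁵)³
   = 1.2 × 10⁷ m/s²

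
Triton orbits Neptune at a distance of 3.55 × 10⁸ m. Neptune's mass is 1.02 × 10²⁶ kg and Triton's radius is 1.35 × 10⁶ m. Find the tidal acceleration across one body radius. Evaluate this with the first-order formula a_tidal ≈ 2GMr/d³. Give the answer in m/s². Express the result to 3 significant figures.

4.11 × 10⁻⁴ m/s²

The tidal stretch is the gradient of GM/d² times the body's extent r, hence the 1/d³ dependence.
a_tidal = 2GMr/d³
        = 2 × (6.674 × 10⁻¹¹) × (1.02 × 10²⁶) × (1.35 × 10⁶) / (3.55 × 10⁸)³
        = 4.11 × 10⁻⁴ m/s²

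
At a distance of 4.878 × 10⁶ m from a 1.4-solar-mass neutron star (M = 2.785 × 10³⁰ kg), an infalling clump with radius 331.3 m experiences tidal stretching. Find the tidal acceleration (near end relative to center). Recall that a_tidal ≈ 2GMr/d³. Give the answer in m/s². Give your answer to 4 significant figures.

Δa = 2GMr/d³
   = 2 × (6.674 × 10⁻¹¹) × (2.785 × 10³⁰) × (331.3) / (4.878 × 10⁶)³
   = 1.061 × 10³ m/s²

1.061 × 10³ m/s²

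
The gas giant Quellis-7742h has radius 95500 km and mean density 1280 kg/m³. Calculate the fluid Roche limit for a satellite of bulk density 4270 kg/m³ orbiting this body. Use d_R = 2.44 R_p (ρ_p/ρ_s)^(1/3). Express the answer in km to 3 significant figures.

1.56 × 10⁵ km

d_R = 2.44 × 95500 km × (1280/4270)^(1/3)
    = 1.56 × 10⁵ km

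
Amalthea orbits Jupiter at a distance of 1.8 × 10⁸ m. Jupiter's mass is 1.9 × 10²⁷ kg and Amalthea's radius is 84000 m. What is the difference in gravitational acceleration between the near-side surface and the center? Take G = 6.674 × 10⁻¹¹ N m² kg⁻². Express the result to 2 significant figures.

3.7 × 10⁻³ m/s²

The tidal stretch is the gradient of GM/d² times the body's extent r, hence the 1/d³ dependence.
a_tidal = 2GMr/d³
        = 2 × (6.674 × 10⁻¹¹) × (1.9 × 10²⁷) × (84000) / (1.8 × 10⁸)³
        = 3.7 × 10⁻³ m/s²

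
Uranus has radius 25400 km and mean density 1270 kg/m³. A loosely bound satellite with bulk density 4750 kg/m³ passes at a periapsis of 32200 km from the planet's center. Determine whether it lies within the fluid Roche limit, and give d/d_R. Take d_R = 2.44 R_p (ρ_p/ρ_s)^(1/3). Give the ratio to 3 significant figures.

inside; d/d_R ≈ 0.806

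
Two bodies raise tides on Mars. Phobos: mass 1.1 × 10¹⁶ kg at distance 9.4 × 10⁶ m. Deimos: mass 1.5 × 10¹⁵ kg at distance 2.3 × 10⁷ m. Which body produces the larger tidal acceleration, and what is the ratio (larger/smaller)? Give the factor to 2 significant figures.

Compare M/d³ for the two perturbers:
Phobos: (1.1 × 10¹⁶) / (9.4 × 10⁶)³ = 1.324 × 10⁻⁵
Deimos: (1.5 × 10¹⁵) / (2.3 × 10⁷)³ = 1.233 × 10⁻⁷
Ratio (larger/smaller) = 110

Phobos, by a factor of ≈ 110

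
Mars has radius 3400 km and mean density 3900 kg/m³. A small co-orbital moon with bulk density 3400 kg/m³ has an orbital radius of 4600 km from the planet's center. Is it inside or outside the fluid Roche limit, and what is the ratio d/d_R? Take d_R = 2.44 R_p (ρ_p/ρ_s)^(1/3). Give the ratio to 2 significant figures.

inside; d/d_R ≈ 0.53

d_R = 2.44 × (3400 km) × (3900/3400)^(1/3) = 8684 km
d/d_R = (4600) / (8684) = 0.53
Since d/d_R < 1, the body is inside the Roche limit.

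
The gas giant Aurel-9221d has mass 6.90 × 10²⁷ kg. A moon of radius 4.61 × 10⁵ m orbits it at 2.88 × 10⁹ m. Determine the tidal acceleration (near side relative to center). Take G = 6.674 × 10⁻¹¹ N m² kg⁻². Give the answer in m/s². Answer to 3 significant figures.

Δa = 2GMr/d³
   = 2 × (6.674 × 10⁻¹¹) × (6.90 × 10²⁷) × (4.61 × 10⁵) / (2.88 × 10⁹)³
   = 1.78 × 10⁻⁵ m/s²

1.78 × 10⁻⁵ m/s²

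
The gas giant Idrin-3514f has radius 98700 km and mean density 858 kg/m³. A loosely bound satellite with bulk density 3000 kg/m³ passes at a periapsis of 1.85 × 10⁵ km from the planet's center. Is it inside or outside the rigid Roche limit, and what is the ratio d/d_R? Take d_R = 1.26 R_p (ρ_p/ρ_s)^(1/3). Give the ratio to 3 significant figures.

outside; d/d_R ≈ 2.26

d_R = 1.26 × (98700 km) × (858/3000)^(1/3) = 81940 km
d/d_R = (1.85 × 10⁵) / (81940) = 2.26
Since d/d_R > 1, the body is outside the Roche limit.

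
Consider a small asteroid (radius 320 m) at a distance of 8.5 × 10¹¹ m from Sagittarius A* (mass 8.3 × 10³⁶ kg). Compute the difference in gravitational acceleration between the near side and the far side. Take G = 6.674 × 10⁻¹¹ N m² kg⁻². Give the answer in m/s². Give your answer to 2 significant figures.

Δa = 4GMr/d³
   = 4 × (6.674 × 10⁻¹¹) × (8.3 × 10³⁶) × (320) / (8.5 × 10¹¹)³
   = 1.2 × 10⁻⁶ m/s²

1.2 × 10⁻⁶ m/s²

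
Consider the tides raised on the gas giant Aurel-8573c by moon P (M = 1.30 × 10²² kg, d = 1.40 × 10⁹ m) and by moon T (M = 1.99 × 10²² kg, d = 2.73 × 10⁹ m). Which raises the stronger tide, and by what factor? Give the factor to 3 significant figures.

Moon P, by a factor of ≈ 4.84

Tidal stretch scales as M/d³; compute that for each body.
Moon P: (1.30 × 10²²) / (1.40 × 10⁹)³ = 4.738 × 10⁻⁶
Moon T: (1.99 × 10²²) / (2.73 × 10⁹)³ = 9.781 × 10⁻⁷
Ratio (larger/smaller) = 4.84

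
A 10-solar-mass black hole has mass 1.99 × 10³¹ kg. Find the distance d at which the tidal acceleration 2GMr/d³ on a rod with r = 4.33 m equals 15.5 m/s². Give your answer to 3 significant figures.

9.05 × 10⁶ m

2GMr/d³ = a_tidal  ⇒  d = (2GMr / a_tidal)^(1/3)
d = (2 × 6.674×10⁻¹¹ × (1.99 × 10³¹) × (4.33) / (15.5))^(1/3)
  = 9.05 × 10⁶ m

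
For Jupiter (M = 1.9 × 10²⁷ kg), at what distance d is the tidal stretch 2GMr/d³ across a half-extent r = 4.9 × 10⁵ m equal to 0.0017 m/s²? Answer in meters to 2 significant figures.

4.2 × 10⁸ m

2GMr/d³ = a_tidal  ⇒  d = (2GMr / a_tidal)^(1/3)
d = (2 × 6.674×10⁻¹¹ × (1.9 × 10²⁷) × (4.9 × 10⁵) / (0.0017))^(1/3)
  = 4.2 × 10⁸ m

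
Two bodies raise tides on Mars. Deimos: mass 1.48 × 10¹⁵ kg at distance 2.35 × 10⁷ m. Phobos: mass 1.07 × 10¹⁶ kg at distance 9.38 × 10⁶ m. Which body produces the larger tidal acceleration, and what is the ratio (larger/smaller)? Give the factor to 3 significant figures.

Phobos, by a factor of ≈ 114

Compare M/d³ for the two perturbers:
Deimos: (1.48 × 10¹⁵) / (2.35 × 10⁷)³ = 1.140 × 10⁻⁷
Phobos: (1.07 × 10¹⁶) / (9.38 × 10⁶)³ = 1.297 × 10⁻⁵
Ratio (larger/smaller) = 114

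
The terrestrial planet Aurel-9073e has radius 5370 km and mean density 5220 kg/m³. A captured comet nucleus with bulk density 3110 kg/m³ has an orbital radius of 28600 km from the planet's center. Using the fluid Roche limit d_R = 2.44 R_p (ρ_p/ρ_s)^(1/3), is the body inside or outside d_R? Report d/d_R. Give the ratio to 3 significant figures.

outside; d/d_R ≈ 1.84

d_R = 2.44 × (5370 km) × (5220/3110)^(1/3) = 15570 km
d/d_R = (28600) / (15570) = 1.84
Since d/d_R > 1, the body is outside the Roche limit.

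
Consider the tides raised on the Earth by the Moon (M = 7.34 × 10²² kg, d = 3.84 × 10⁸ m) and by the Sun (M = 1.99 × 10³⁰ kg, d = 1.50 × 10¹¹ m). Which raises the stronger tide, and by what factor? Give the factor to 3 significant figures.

The Moon, by a factor of ≈ 2.20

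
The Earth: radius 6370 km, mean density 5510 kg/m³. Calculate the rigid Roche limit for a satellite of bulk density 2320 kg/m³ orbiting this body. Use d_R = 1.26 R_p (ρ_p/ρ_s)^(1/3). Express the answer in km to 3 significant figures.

10700 km

d_R = 1.26 × 6370 km × (5510/2320)^(1/3)
    = 10700 km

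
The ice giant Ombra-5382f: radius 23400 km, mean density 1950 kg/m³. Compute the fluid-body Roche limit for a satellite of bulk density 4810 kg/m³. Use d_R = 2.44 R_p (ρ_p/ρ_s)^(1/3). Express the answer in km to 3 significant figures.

42300 km

d_R = 2.44 × 23400 km × (1950/4810)^(1/3)
    = 42300 km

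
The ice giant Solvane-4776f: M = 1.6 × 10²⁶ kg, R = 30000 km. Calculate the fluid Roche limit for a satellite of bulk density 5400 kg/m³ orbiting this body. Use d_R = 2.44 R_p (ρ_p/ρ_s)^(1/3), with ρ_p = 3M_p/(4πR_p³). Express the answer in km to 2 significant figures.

ρ_p = 3M_p/(4πR_p³) = 3 × (1.6 × 10²⁶) / (4π × (3.0 × 10⁷ m)³) = 1400 kg/m³
d_R = 2.44 × 30000 km × (1400/5400)^(1/3)
    = 47000 km

47000 km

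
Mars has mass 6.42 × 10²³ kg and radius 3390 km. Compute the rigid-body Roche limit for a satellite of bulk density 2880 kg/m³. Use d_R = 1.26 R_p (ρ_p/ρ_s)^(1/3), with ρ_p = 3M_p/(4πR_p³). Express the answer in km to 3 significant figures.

4740 km

ρ_p = 3M_p/(4πR_p³) = 3 × (6.42 × 10²³) / (4π × (3.39 × 10⁶ m)³) = 3930 kg/m³
d_R = 1.26 × 3390 km × (3930/2880)^(1/3)
    = 4740 km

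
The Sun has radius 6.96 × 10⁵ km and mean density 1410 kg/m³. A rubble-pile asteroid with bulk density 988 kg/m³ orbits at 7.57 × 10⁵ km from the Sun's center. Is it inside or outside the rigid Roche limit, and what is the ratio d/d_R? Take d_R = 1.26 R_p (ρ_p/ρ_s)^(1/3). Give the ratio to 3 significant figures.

inside; d/d_R ≈ 0.767

d_R = 1.26 × (6.96 × 10⁵ km) × (1410/988)^(1/3) = 9.873 × 10⁵ km
d/d_R = (7.57 × 10⁵) / (9.873 × 10⁵) = 0.767
Since d/d_R < 1, the body is inside the Roche limit.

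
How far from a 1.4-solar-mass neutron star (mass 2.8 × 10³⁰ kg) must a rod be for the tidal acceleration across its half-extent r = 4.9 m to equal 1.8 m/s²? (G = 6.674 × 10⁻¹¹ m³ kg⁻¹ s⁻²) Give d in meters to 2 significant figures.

2GMr/d³ = a_tidal  ⇒  d = (2GMr / a_tidal)^(1/3)
d = (2 × 6.674×10⁻¹¹ × (2.8 × 10³⁰) × (4.9) / (1.8))^(1/3)
  = 1.0 × 10⁷ m

1.0 × 10⁷ m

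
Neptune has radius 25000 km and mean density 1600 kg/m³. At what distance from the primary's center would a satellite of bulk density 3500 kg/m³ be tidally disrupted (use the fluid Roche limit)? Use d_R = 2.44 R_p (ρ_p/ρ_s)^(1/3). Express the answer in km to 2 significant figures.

47000 km

d_R = 2.44 × 25000 km × (1600/3500)^(1/3)
    = 47000 km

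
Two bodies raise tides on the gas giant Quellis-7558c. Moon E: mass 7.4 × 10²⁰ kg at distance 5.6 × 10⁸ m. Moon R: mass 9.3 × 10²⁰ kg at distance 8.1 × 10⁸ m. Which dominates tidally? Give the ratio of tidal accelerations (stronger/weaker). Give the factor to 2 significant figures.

The tide-raising term goes as M/d³ (the gradient of a 1/d² field).
Moon E: (7.4 × 10²⁰) / (5.6 × 10⁸)³ = 4.214 × 10⁻⁶
Moon R: (9.3 × 10²⁰) / (8.1 × 10⁸)³ = 1.750 × 10⁻⁶
Ratio (larger/smaller) = 2.4

Moon E, by a factor of ≈ 2.4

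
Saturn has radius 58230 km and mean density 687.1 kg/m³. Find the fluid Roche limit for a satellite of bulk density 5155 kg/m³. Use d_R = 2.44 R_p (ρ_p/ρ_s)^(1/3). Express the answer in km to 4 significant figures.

d_R = 2.44 × 58230 km × (687.1/5155)^(1/3)
    = 72580 km

72580 km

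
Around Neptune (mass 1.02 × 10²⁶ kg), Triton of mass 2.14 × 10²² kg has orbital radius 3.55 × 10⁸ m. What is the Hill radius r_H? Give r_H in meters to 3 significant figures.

r_H ≈ a (m/3M)^(1/3)
    = (3.55 × 10⁸) × (2.14 × 10²² / (3 × 1.02 × 10²⁶))^(1/3)
    = 1.46 × 10⁷ m

1.46 × 10⁷ m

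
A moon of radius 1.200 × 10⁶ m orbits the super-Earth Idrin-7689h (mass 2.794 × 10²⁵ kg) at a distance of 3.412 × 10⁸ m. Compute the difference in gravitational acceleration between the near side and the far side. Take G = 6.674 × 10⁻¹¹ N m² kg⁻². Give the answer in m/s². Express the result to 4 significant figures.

Near-to-far spans 2r, so the tidal difference is twice the near-to-center value: 4GMr/d³.
Δg = 4GMr/d³
   = 4 × (6.674 × 10⁻¹¹) × (2.794 × 10²⁵) × (1.200 × 10⁶) / (3.412 × 10⁸)³
   = 2.253 × 10⁻⁴ m/s²

2.253 × 10⁻⁴ m/s²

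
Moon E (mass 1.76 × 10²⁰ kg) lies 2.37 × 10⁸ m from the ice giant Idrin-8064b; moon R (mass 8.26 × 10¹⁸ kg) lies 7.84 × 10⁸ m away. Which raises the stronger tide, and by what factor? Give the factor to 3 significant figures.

Tidal acceleration ∝ M/d³, so compare M/d³ for each.
Moon E: (1.76 × 10²⁰) / (2.37 × 10⁸)³ = 1.322 × 10⁻⁵
Moon R: (8.26 × 10¹⁸) / (7.84 × 10⁸)³ = 1.714 × 10⁻⁸
Ratio (larger/smaller) = 771

Moon E, by a factor of ≈ 771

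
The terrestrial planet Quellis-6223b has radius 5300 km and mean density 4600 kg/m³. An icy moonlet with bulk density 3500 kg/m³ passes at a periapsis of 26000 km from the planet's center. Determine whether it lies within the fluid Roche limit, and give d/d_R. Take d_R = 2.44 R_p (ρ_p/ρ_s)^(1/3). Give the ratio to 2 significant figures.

d_R = 2.44 × (5300 km) × (4600/3500)^(1/3) = 14170 km
d/d_R = (26000) / (14170) = 1.8
Since d/d_R > 1, the body is outside the Roche limit.

outside; d/d_R ≈ 1.8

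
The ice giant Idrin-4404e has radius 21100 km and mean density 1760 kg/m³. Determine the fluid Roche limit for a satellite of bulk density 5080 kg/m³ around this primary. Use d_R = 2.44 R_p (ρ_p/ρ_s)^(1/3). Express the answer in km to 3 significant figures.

d_R = 2.44 × 21100 km × (1760/5080)^(1/3)
    = 36200 km

36200 km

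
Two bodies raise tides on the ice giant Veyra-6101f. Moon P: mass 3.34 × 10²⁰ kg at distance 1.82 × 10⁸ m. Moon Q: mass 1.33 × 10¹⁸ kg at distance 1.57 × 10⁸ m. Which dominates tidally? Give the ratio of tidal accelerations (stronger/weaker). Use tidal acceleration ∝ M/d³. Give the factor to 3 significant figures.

Tidal stretch scales as M/d³; compute that for each body.
Moon P: (3.34 × 10²⁰) / (1.82 × 10⁸)³ = 5.540 × 10⁻⁵
Moon Q: (1.33 × 10¹⁸) / (1.57 × 10⁸)³ = 3.437 × 10⁻⁷
Ratio (larger/smaller) = 161

Moon P, by a factor of ≈ 161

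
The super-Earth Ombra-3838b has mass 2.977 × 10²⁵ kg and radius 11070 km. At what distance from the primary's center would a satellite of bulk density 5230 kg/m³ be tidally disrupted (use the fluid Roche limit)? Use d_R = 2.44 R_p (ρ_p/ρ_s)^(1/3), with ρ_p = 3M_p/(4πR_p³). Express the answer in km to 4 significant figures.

27030 km

ρ_p = 3M_p/(4πR_p³) = 3 × (2.977 × 10²⁵) / (4π × (1.107 × 10⁷ m)³) = 5239 kg/m³
d_R = 2.44 × 11070 km × (5239/5230)^(1/3)
    = 27030 km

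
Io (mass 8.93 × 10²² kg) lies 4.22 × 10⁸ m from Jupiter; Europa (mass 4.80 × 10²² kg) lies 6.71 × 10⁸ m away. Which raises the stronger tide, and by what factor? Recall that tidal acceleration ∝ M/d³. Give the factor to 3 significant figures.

Tidal acceleration ∝ M/d³, so compare M/d³ for each.
Io: (8.93 × 10²²) / (4.22 × 10⁸)³ = 1.188 × 10⁻³
Europa: (4.80 × 10²²) / (6.71 × 10⁸)³ = 1.589 × 10⁻⁴
Ratio (larger/smaller) = 7.48

Io, by a factor of ≈ 7.48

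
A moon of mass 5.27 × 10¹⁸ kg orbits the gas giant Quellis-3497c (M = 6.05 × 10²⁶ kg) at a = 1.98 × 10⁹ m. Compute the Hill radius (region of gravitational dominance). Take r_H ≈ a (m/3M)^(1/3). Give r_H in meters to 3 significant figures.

r_H ≈ a (m/3M)^(1/3)
    = (1.98 × 10⁹) × (5.27 × 10¹⁸ / (3 × 6.05 × 10²⁶))^(1/3)
    = 2.82 × 10⁶ m

2.82 × 10⁶ m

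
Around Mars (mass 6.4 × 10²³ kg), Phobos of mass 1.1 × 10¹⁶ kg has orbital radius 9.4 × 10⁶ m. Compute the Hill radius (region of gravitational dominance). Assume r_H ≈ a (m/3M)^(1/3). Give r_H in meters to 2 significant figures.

r_H ≈ a (m/3M)^(1/3)
    = (9.4 × 10⁶) × (1.1 × 10¹⁶ / (3 × 6.4 × 10²³))^(1/3)
    = 1.7 × 10⁴ m

1.7 × 10⁴ m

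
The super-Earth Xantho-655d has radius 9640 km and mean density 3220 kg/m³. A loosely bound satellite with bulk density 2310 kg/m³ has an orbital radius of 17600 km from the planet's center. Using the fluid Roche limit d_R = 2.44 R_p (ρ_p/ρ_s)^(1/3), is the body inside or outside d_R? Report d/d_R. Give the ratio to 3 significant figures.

d_R = 2.44 × (9640 km) × (3220/2310)^(1/3) = 26280 km
d/d_R = (17600) / (26280) = 0.670
Since d/d_R < 1, the body is inside the Roche limit.

inside; d/d_R ≈ 0.670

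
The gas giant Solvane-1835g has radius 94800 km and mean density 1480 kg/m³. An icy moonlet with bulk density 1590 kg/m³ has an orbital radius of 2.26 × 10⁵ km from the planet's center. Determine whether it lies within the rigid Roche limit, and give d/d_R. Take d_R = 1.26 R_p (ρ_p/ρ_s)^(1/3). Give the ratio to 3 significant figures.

d_R = 1.26 × (94800 km) × (1480/1590)^(1/3) = 1.166 × 10⁵ km
d/d_R = (2.26 × 10⁵) / (1.166 × 10⁵) = 1.94
Since d/d_R > 1, the body is outside the Roche limit.

outside; d/d_R ≈ 1.94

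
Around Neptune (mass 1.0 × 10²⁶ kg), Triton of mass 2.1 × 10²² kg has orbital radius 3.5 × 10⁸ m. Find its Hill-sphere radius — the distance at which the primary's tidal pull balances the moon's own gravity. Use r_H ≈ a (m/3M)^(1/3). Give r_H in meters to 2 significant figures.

r_H ≈ a (m/3M)^(1/3)
    = (3.5 × 10⁸) × (2.1 × 10²² / (3 × 1.0 × 10²⁶))^(1/3)
    = 1.4 × 10⁷ m

1.4 × 10⁷ m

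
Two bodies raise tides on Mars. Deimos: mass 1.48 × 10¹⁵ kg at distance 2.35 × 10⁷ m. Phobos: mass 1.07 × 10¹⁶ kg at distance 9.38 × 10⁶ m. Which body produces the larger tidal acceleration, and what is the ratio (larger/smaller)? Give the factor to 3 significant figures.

Compare M/d³ for the two perturbers:
Deimos: (1.48 × 10¹⁵) / (2.35 × 10⁷)³ = 1.140 × 10⁻⁷
Phobos: (1.07 × 10¹⁶) / (9.38 × 10⁶)³ = 1.297 × 10⁻⁵
Ratio (larger/smaller) = 114

Phobos, by a factor of ≈ 114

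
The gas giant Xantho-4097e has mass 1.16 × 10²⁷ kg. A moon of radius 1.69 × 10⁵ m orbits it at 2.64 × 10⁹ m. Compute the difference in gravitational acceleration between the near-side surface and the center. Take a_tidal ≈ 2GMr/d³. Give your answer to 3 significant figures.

Differencing GM/(d−r)² and GM/d² to first order in r/d gives 2GMr/d³.
Δg = 2GMr/d³
   = 2 × (6.674 × 10⁻¹¹) × (1.16 × 10²⁷) × (1.69 × 10⁵) / (2.64 × 10⁹)³
   = 1.42 × 10⁻⁶ m/s²

1.42 × 10⁻⁶ m/s²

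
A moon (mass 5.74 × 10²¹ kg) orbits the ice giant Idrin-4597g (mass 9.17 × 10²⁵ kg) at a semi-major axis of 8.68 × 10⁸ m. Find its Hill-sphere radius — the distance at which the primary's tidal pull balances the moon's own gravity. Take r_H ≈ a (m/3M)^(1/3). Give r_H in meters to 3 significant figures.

2.39 × 10⁷ m

r_H ≈ a (m/3M)^(1/3)
    = (8.68 × 10⁸) × (5.74 × 10²¹ / (3 × 9.17 × 10²⁵))^(1/3)
    = 2.39 × 10⁷ m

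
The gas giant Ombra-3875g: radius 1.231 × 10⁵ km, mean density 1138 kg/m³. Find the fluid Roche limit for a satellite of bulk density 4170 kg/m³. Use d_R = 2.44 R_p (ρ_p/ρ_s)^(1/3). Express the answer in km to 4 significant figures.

1.948 × 10⁵ km

d_R = 2.44 × 1.231 × 10⁵ km × (1138/4170)^(1/3)
    = 1.948 × 10⁵ km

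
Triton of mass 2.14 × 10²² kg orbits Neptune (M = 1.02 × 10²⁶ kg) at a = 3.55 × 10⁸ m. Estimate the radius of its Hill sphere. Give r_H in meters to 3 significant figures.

1.46 × 10⁷ m

r_H ≈ a (m/3M)^(1/3)
    = (3.55 × 10⁸) × (2.14 × 10²² / (3 × 1.02 × 10²⁶))^(1/3)
    = 1.46 × 10⁷ m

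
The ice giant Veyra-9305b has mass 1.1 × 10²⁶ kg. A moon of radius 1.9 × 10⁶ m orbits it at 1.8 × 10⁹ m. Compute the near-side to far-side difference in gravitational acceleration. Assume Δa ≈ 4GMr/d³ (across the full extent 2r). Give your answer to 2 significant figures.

9.6 × 10⁻⁶ m/s²

The field gradient is 2GM/d³; across the full diameter 2r the difference is 4GMr/d³.
Δg = 4GMr/d³
   = 4 × (6.674 × 10⁻¹¹) × (1.1 × 10²⁶) × (1.9 × 10⁶) / (1.8 × 10⁹)³
   = 9.6 × 10⁻⁶ m/s²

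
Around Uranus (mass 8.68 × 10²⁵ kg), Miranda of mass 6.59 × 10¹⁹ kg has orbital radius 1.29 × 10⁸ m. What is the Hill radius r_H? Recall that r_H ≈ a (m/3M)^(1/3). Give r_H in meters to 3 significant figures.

8.16 × 10⁵ m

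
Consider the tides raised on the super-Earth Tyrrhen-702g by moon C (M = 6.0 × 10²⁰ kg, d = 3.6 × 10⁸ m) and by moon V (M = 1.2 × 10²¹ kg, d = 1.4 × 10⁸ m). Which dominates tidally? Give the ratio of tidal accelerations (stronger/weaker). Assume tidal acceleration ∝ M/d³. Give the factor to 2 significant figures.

Tidal acceleration ∝ M/d³, so compare M/d³ for each.
Moon C: (6.0 × 10²⁰) / (3.6 × 10⁸)³ = 1.286 × 10⁻⁵
Moon V: (1.2 × 10²¹) / (1.4 × 10⁸)³ = 4.373 × 10⁻⁴
Ratio (larger/smaller) = 34

Moon V, by a factor of ≈ 34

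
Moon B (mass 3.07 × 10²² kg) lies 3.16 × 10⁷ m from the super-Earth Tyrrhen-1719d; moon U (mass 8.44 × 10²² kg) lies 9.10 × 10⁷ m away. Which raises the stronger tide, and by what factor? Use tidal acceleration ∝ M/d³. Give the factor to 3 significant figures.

The tide-raising term goes as M/d³ (the gradient of a 1/d² field).
Moon B: (3.07 × 10²²) / (3.16 × 10⁷)³ = 9.729 × 10⁻¹
Moon U: (8.44 × 10²²) / (9.10 × 10⁷)³ = 1.120 × 10⁻¹
Ratio (larger/smaller) = 8.69

Moon B, by a factor of ≈ 8.69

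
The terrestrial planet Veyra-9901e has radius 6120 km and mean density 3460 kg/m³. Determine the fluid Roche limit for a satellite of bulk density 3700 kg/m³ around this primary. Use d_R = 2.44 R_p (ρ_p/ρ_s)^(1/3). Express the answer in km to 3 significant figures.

d_R = 2.44 × 6120 km × (3460/3700)^(1/3)
    = 14600 km

14600 km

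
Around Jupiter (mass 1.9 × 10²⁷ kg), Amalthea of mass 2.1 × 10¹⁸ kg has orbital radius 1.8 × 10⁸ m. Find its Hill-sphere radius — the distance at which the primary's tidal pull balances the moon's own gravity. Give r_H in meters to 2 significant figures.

r_H ≈ a (m/3M)^(1/3)
    = (1.8 × 10⁸) × (2.1 × 10¹⁸ / (3 × 1.9 × 10²⁷))^(1/3)
    = 1.3 × 10⁵ m

1.3 × 10⁵ m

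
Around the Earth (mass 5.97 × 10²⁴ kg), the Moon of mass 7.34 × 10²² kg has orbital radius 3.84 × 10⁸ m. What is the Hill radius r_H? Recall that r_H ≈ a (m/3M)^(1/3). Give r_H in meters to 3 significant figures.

r_H ≈ a (m/3M)^(1/3)
    = (3.84 × 10⁸) × (7.34 × 10²² / (3 × 5.97 × 10²⁴))^(1/3)
    = 6.15 × 10⁷ m

6.15 × 10⁷ m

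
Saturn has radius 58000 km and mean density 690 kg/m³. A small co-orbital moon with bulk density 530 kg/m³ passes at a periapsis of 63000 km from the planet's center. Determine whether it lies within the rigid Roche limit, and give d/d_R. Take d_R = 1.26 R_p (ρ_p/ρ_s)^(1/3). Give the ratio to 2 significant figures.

inside; d/d_R ≈ 0.79

d_R = 1.26 × (58000 km) × (690/530)^(1/3) = 79800 km
d/d_R = (63000) / (79800) = 0.79
Since d/d_R < 1, the body is inside the Roche limit.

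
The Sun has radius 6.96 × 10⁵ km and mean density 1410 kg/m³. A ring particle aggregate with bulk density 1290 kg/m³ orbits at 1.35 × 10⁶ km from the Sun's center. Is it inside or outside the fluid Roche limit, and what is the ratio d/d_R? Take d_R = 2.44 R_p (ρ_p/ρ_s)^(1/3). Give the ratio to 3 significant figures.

d_R = 2.44 × (6.96 × 10⁵ km) × (1410/1290)^(1/3) = 1.749 × 10⁶ km
d/d_R = (1.35 × 10⁶) / (1.749 × 10⁶) = 0.772
Since d/d_R < 1, the body is inside the Roche limit.

inside; d/d_R ≈ 0.772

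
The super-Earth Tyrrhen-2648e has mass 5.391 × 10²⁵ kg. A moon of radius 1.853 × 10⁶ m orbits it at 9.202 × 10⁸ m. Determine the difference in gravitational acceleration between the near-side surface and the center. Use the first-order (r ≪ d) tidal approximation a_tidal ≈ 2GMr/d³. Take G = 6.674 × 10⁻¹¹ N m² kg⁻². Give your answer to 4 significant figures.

Δg = 2GMr/d³
   = 2 × (6.674 × 10⁻¹¹) × (5.391 × 10²⁵) × (1.853 × 10⁶) / (9.202 × 10⁸)³
   = 1.711 × 10⁻⁵ m/s²

1.711 × 10⁻⁵ m/s²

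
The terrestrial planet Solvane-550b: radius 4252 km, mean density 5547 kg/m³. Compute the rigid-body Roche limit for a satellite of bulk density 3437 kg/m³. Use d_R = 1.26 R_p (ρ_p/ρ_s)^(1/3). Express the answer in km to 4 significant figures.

d_R = 1.26 × 4252 km × (5547/3437)^(1/3)
    = 6284 km

6284 km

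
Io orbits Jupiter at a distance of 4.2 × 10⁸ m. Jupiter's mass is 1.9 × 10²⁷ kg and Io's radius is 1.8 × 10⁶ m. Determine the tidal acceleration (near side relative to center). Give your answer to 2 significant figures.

a_tidal = 2GMr/d³
        = 2 × (6.674 × 10⁻¹¹) × (1.9 × 10²⁷) × (1.8 × 10⁶) / (4.2 × 10⁸)³
        = 6.2 × 10⁻³ m/s²

6.2 × 10⁻³ m/s²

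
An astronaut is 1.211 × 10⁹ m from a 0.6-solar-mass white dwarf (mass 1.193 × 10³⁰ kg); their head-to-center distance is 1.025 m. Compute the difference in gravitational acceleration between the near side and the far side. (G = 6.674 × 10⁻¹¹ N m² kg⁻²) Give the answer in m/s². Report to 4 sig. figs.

1.838 × 10⁻⁷ m/s²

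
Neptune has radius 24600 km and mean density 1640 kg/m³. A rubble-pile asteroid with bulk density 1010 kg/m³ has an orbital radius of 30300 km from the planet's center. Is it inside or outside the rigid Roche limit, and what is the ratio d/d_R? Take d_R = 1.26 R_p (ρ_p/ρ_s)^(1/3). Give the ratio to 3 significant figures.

d_R = 1.26 × (24600 km) × (1640/1010)^(1/3) = 36430 km
d/d_R = (30300) / (36430) = 0.832
Since d/d_R < 1, the body is inside the Roche limit.

inside; d/d_R ≈ 0.832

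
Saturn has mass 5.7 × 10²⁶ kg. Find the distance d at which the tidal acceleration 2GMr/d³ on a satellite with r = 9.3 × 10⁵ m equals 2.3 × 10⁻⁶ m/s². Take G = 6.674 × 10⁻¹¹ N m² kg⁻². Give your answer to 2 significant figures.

3.1 × 10⁹ m

2GMr/d³ = a_tidal  ⇒  d = (2GMr / a_tidal)^(1/3)
d = (2 × 6.674×10⁻¹¹ × (5.7 × 10²⁶) × (9.3 × 10⁵) / (2.3 × 10⁻⁶))^(1/3)
  = 3.1 × 10⁹ m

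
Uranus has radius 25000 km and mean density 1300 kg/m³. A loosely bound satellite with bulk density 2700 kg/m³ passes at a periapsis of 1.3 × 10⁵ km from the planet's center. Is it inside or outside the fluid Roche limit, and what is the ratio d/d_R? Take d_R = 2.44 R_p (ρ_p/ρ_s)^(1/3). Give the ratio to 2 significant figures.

outside; d/d_R ≈ 2.7

d_R = 2.44 × (25000 km) × (1300/2700)^(1/3) = 47810 km
d/d_R = (1.3 × 10⁵) / (47810) = 2.7
Since d/d_R > 1, the body is outside the Roche limit.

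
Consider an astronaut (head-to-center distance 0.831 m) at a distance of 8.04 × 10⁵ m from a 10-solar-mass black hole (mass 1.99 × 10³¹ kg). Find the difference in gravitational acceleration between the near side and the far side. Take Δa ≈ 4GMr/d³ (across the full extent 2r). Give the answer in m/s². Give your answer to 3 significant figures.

Δa = 4GMr/d³
   = 4 × (6.674 × 10⁻¹¹) × (1.99 × 10³¹) × (0.831) / (8.04 × 10⁵)³
   = 8.49 × 10³ m/s²

8.49 × 10³ m/s²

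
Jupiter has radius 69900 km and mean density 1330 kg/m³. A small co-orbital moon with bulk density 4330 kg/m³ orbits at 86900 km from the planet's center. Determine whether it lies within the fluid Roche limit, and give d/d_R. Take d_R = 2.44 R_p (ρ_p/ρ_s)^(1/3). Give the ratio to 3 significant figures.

inside; d/d_R ≈ 0.755

d_R = 2.44 × (69900 km) × (1330/4330)^(1/3) = 1.151 × 10⁵ km
d/d_R = (86900) / (1.151 × 10⁵) = 0.755
Since d/d_R < 1, the body is inside the Roche limit.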